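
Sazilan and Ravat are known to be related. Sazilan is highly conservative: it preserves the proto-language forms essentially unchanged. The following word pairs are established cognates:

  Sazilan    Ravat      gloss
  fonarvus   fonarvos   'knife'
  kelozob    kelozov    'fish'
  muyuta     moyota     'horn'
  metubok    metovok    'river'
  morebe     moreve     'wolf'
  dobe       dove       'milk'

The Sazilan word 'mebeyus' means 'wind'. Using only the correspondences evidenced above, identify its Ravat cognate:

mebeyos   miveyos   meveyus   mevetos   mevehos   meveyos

meveyos

morebe ~ moreve, dobe ~ dove — Sazilan b corresponds to Ravat v between vowels (before a front vowel).
fonarvus ~ fonarvos, muyuta ~ moyota — Sazilan u corresponds to Ravat o after a consonant, before a consonant other than r, m, n, p, b, f, v.
Applying these to Sazilan 'mebeyus':
  mebeyus → meveyus   (b→v between vowels (before a front vowel))
  meveyus → meveyos   (u→o after a consonant, before a consonant other than r, m, n, p, b, f, v)
So the Ravat cognate is 'meveyos'.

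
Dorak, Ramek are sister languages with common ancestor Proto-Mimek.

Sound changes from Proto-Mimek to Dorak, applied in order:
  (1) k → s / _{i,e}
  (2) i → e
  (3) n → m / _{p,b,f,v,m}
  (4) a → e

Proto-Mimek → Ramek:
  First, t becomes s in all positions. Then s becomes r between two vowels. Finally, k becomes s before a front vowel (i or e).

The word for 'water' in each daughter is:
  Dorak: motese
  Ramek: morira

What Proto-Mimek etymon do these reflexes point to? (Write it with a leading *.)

*motisa

Position 5: Dorak has s, Ramek has r. Taking the neighbouring segments as reconstructed: Dorak s can only go back to *s; Ramek r could go back to *t or *s or *r — the one source consistent with every daughter is *s.
Position 4: Dorak has e, Ramek has i. Ramek preserves i here (none of its changes turn any other segment into i), so the proto-segment is *i.
Position 6: Dorak has e, Ramek has a. Ramek preserves a here (none of its changes turn any other segment into a), so the proto-segment is *a.
This points to *motisa. Verify forward in each daughter:
Dorak: *motisa
  motisa (rule 1 does not apply)
  motisa → motesa   [vowel merger]
  motesa (rule 3 does not apply)
  motesa → motese   [vowel merger]
  giving Dorak motese.
Ramek: *motisa
  motisa → mosisa   [unconditioned shift]
  mosisa → morira   [rhotacism]
  morira (rule 3 does not apply)
  giving Ramek morira.
Only *motisa yields all of Dorak motese, Ramek morira.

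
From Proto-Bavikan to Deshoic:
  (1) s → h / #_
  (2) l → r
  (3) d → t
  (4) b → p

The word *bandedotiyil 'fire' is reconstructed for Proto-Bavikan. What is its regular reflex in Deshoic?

Deshoic: *bandedotiyil > bandedotiyir > bantetotiyir > pantetotiyir  (by unconditioned shift, unconditioned shift, unconditioned shift)

pantetotiyir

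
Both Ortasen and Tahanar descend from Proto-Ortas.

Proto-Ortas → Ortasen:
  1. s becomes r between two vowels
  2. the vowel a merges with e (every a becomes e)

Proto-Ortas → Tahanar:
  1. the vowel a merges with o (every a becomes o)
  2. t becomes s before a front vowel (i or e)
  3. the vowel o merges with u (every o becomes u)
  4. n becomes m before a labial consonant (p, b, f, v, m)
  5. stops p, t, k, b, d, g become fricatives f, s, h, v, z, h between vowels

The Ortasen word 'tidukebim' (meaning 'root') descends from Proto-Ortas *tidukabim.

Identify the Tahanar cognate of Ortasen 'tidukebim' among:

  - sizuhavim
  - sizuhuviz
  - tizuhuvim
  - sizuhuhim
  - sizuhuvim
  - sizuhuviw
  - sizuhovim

Tahanar: *tidukabim > tidukobim > sidukobim > sidukubim > sizuhuvim  (by vowel merger, palatalisation, vowel merger, intervocalic lenition)
The other candidates each miss or misapply at least one Tahanar change.

sizuhuvim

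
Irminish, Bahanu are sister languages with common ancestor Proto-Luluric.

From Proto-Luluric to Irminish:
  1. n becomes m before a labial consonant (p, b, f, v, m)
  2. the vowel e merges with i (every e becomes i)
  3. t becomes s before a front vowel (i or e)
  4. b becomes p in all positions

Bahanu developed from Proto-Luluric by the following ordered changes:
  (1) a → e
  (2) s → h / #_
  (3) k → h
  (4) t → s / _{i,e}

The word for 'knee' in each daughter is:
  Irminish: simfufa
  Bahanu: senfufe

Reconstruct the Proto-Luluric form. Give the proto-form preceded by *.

Position 3: Irminish has m, Bahanu has n. Bahanu preserves n here (none of its changes turn any other segment into n), so the proto-segment is *n.
Position 7: Irminish has a, Bahanu has e. Irminish preserves a here (none of its changes turn any other segment into a), so the proto-segment is *a.
Verify the candidate proto-form against each daughter:
Irminish: start from *tenfufa.
  rule 1 (nasal place assimilation): tenfufa → temfufa
  rule 2 (vowel merger): temfufa → timfufa
  rule 3 (palatalisation): timfufa → simfufa
  rule 4: no change — simfufa
  ⇒ Irminish simfufa
Bahanu: *tenfufa > tenfufe > senfufe  (by vowel merger, palatalisation)
Only *tenfufa yields all of Irminish simfufa, Bahanu senfufe.

*tenfufa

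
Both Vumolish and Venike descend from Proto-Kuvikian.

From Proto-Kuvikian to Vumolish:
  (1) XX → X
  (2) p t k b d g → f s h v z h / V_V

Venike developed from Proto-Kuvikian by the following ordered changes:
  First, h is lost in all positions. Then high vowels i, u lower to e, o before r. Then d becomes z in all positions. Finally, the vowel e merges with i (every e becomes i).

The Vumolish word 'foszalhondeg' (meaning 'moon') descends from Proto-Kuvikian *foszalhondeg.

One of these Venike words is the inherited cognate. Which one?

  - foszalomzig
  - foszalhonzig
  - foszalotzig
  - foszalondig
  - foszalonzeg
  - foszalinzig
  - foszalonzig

Venike: start from *foszalhondeg.
  rule 1 (h-loss): foszalhondeg → foszalondeg
  rule 2: no change — foszalondeg
  rule 3 (unconditioned shift): foszalondeg → foszalonzeg
  rule 4 (vowel merger): foszalonzeg → foszalonzig
  ⇒ Venike foszalonzig
Only 'foszalonzig' matches the regular Venike development of *foszalhondeg.

foszalonzig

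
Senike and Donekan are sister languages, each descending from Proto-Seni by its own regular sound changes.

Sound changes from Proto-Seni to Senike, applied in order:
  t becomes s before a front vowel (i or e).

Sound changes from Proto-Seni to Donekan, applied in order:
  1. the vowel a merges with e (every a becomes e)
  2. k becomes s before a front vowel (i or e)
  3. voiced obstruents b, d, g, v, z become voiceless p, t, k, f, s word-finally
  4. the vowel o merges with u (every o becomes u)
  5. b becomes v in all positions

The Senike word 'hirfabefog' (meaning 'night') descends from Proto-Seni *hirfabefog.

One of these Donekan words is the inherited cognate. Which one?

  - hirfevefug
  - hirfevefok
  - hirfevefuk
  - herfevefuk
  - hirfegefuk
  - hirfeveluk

hirfevefuk

Donekan: start from *hirfabefog.
  rule 1 (vowel merger): hirfabefog → hirfebefog
  rule 2: no change — hirfebefog
  rule 3 (final devoicing): hirfebefog → hirfebefok
  rule 4 (vowel merger): hirfebefok → hirfebefuk
  rule 5 (unconditioned shift): hirfebefuk → hirfevefuk
  ⇒ Donekan hirfevefuk
Among the options, 'hirfevefuk' alone shows every Donekan change applied in order.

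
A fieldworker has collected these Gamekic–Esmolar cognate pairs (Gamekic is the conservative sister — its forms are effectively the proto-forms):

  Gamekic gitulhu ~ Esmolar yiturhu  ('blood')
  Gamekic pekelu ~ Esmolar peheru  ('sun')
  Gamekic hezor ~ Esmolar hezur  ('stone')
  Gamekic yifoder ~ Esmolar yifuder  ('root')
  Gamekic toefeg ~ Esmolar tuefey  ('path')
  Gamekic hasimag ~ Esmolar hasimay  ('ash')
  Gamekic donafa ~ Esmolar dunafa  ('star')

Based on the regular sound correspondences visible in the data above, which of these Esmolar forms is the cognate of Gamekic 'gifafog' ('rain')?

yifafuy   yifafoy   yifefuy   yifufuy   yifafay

gitulhu ~ yiturhu — Gamekic g corresponds to Esmolar y word-initially before a front vowel.
yifoder ~ yifuder — Gamekic o corresponds to Esmolar u after a consonant, before a consonant other than r, m, n, p, b, f, v.
toefeg ~ tuefey, hasimag ~ hasimay — Gamekic g corresponds to Esmolar y word-finally.
Applying these to Gamekic 'gifafog':
  gifafog → yifafog   (g→y word-initially before a front vowel)
  yifafog → yifafug   (o→u after a consonant, before a consonant other than r, m, n, p, b, f, v)
  yifafug → yifafuy   (g→y word-finally)
So the Esmolar cognate is 'yifafuy'.

yifafuy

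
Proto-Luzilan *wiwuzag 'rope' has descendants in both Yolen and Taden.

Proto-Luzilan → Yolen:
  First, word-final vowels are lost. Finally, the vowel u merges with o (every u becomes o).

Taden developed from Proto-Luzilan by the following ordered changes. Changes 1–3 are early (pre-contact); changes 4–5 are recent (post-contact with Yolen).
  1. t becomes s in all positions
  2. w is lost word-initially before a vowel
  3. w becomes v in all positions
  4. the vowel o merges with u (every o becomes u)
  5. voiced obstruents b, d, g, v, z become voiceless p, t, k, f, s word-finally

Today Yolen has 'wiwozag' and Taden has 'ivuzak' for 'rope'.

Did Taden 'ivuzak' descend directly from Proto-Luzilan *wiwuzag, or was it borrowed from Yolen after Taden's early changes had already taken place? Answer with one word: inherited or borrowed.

inherited

If inherited, *wiwuzag would pass through all of Taden's changes:
Taden: *wiwuzag
  wiwuzag (rule 1 does not apply)
  wiwuzag → iwuzag   [glide loss]
  iwuzag → ivuzag   [unconditioned shift]
  ivuzag (rule 4 does not apply)
  ivuzag → ivuzak   [final devoicing]
  giving Taden ivuzak.
If borrowed from Yolen 'wiwozag' after the early changes, it would undergo only the recent ones:
  rule 4 (vowel merger): wiwozag → wiwuzag
  rule 5 (final devoicing): wiwuzag → wiwuzak
  ⇒ as a loan: wiwuzak
Taden 'ivuzak' matches the inherited outcome exactly, so it is an inherited cognate, not a loan.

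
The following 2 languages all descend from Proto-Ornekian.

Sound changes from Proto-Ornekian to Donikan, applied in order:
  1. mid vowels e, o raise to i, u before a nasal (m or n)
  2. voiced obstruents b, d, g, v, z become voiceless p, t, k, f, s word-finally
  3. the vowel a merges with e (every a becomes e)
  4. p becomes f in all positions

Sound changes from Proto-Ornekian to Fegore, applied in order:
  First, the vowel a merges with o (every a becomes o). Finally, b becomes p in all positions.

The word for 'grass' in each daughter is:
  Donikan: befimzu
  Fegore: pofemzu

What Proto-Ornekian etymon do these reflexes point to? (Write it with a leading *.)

Position 1: Donikan has b, Fegore has p. Donikan preserves b here (none of its changes turn any other segment into b), so the proto-segment is *b.
Position 2: Donikan has e, Fegore has o. Taking the neighbouring segments as reconstructed: Donikan e could go back to *a or *e; Fegore o could go back to *a or *o — the one source consistent with every daughter is *a.
Position 4: Donikan has i, Fegore has e. Fegore preserves e here (none of its changes turn any other segment into e), so the proto-segment is *e.
Verify the candidate proto-form against each daughter:
Donikan: start from *bafemzu.
  rule 1 (pre-nasal raising): bafemzu → bafimzu
  rule 2: no change — bafimzu
  rule 3 (vowel merger): bafimzu → befimzu
  rule 4: no change — befimzu
  ⇒ Donikan befimzu
Fegore: start from *bafemzu.
  rule 1 (vowel merger): bafemzu → bofemzu
  rule 2 (unconditioned shift): bofemzu → pofemzu
  ⇒ Fegore pofemzu
Only *bafemzu yields all of Donikan befimzu, Fegore pofemzu.

*bafemzu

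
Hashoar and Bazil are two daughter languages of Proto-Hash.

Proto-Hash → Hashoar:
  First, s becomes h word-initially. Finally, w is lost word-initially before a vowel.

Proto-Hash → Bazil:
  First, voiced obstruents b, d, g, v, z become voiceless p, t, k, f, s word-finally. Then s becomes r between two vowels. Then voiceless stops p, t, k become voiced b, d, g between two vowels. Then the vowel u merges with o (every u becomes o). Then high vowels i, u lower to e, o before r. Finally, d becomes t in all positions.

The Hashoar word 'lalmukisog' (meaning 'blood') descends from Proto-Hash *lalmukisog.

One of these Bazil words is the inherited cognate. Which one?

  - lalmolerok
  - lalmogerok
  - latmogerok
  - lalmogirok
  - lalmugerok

lalmogerok

Bazil: *lalmukisog > lalmukisok > lalmukirok > lalmugirok > lalmogirok > lalmogerok  (by final devoicing, rhotacism, intervocalic voicing, vowel merger, pre-rhotic lowering)
Among the options, 'lalmogerok' alone shows every Bazil change applied in order.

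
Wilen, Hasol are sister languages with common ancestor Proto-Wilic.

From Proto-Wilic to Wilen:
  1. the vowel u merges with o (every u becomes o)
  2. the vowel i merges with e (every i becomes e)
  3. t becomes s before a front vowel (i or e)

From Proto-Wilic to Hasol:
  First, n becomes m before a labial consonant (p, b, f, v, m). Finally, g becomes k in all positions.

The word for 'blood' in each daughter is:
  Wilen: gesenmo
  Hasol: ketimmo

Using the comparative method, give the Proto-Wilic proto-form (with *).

Position 4: Wilen has e, Hasol has i. Hasol preserves i here (none of its changes turn any other segment into i), so the proto-segment is *i.
Position 1: Wilen has g, Hasol has k. Wilen preserves g here (none of its changes turn any other segment into g), so the proto-segment is *g.
Continuing position by position gives *getinmo; check it forward:
Wilen: start from *getinmo.
  rule 1: no change — getinmo
  rule 2 (vowel merger): getinmo → getenmo
  rule 3 (palatalisation): getenmo → gesenmo
  ⇒ Wilen gesenmo
Hasol: *getinmo > getimmo > ketimmo  (by nasal place assimilation, unconditioned shift)
*getinmo is the unique common source.

*getinmo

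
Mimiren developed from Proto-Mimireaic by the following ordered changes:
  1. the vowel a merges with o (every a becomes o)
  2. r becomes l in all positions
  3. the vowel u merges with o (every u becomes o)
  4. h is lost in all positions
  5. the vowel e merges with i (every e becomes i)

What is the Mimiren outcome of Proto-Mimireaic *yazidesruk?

Mimiren: *yazidesruk
  yazidesruk → yozidesruk   [vowel merger]
  yozidesruk → yozidesluk   [unconditioned shift]
  yozidesluk → yozideslok   [vowel merger]
  yozideslok (rule 4 does not apply)
  yozideslok → yozidislok   [vowel merger]
  giving Mimiren yozidislok.

yozidislok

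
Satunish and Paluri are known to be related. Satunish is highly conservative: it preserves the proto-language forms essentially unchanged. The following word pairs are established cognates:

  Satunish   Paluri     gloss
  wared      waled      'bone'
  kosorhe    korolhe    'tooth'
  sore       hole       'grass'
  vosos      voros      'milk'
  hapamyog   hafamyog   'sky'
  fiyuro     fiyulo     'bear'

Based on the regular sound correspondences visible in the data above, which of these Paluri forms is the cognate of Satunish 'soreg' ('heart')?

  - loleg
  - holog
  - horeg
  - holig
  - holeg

sore ~ hole — Satunish s corresponds to Paluri h word-initially before a back vowel.
wared ~ waled, sore ~ hole — Satunish r corresponds to Paluri l between vowels (before a front vowel).
Applying these to Satunish 'soreg':
  soreg → horeg   (s→h word-initially before a back vowel)
  horeg → holeg   (r→l between vowels (before a front vowel))
So the Paluri cognate is 'holeg'.

holeg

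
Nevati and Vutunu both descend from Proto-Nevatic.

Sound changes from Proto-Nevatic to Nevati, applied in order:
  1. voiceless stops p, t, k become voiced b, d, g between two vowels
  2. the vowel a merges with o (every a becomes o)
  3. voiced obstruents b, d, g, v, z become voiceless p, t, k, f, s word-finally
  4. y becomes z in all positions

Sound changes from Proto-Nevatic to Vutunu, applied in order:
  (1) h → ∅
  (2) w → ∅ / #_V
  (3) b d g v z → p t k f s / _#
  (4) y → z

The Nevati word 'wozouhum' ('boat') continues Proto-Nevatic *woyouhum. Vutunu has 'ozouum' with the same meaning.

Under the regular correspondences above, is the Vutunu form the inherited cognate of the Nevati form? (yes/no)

Derive the expected Vutunu reflex of *woyouhum:
Vutunu: *woyouhum
  woyouhum → woyouum   [h-loss]
  woyouum → oyouum   [glide loss]
  oyouum (rule 3 does not apply)
  oyouum → ozouum   [unconditioned shift]
  giving Vutunu ozouum.
Vutunu 'ozouum' matches the regular reflex exactly, so the pair is cognate.

yes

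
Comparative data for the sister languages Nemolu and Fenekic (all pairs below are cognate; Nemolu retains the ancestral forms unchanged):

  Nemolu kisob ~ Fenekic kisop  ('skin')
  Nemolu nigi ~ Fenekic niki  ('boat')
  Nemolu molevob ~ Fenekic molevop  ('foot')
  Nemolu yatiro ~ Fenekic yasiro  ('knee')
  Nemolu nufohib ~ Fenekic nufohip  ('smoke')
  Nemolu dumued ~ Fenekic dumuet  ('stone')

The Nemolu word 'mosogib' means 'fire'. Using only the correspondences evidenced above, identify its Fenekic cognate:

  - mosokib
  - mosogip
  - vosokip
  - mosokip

mosokip

nigi ~ niki — Nemolu g corresponds to Fenekic k between vowels (before a front vowel).
kisob ~ kisop, molevob ~ molevop — Nemolu b corresponds to Fenekic p word-finally.
Applying these to Nemolu 'mosogib':
  mosogib → mosokib   (g→k between vowels (before a front vowel))
  mosokib → mosokip   (b→p word-finally)
So the Fenekic cognate is 'mosokip'.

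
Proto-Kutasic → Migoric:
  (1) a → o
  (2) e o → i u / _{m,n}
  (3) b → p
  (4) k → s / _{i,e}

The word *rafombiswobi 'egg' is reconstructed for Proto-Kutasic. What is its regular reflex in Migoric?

rofumpiswopi

Migoric: start from *rafombiswobi.
  rule 1 (vowel merger): rafombiswobi → rofombiswobi
  rule 2 (pre-nasal raising): rofombiswobi → rofumbiswobi
  rule 3 (unconditioned shift): rofumbiswobi → rofumpiswopi
  rule 4: no change — rofumpiswopi
  ⇒ Migoric rofumpiswopi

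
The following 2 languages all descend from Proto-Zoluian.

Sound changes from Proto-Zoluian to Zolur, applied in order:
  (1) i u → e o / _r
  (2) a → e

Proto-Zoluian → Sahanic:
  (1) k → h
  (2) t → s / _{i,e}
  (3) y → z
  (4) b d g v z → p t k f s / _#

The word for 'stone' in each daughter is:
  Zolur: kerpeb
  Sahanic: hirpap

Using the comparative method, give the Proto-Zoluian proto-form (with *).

Position 5: Zolur has e, Sahanic has a. Sahanic preserves a here (none of its changes turn any other segment into a), so the proto-segment is *a.
Position 2: Zolur has e, Sahanic has i. Sahanic preserves i here (none of its changes turn any other segment into i), so the proto-segment is *i.
Position 6: Zolur has b, Sahanic has p. Zolur preserves b here (none of its changes turn any other segment into b), so the proto-segment is *b.
This points to *kirpab. Verify forward in each daughter:
Zolur: *kirpab > kerpab > kerpeb  (by pre-rhotic lowering, vowel merger)
Sahanic: *kirpab
  kirpab → hirpab   [unconditioned shift]
  hirpab (rule 2 does not apply)
  hirpab (rule 3 does not apply)
  hirpab → hirpap   [final devoicing]
  giving Sahanic hirpap.
*kirpab is the unique common source.

*kirpab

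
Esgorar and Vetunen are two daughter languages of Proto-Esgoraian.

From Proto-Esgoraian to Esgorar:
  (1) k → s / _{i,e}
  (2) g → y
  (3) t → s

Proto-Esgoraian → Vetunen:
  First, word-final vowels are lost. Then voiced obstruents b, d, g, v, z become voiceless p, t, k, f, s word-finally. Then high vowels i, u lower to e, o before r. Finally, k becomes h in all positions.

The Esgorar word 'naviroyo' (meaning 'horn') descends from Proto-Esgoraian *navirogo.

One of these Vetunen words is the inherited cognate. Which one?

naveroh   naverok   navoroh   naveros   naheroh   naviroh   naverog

Vetunen: *navirogo
  navirogo → navirog   [apocope]
  navirog → navirok   [final devoicing]
  navirok → naverok   [pre-rhotic lowering]
  naverok → naveroh   [unconditioned shift]
  giving Vetunen naveroh.
Among the options, 'naveroh' alone shows every Vetunen change applied in order.

naveroh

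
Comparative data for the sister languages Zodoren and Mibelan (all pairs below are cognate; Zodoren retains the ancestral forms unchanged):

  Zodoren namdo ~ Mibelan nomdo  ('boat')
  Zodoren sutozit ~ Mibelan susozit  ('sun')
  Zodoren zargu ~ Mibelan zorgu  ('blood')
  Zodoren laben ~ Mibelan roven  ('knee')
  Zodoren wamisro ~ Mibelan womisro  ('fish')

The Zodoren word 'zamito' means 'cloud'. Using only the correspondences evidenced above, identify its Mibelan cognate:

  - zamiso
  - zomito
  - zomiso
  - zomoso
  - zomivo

zomiso

namdo ~ nomdo, wamisro ~ womisro — Zodoren a corresponds to Mibelan o after a consonant, before a nasal.
sutozit ~ susozit — Zodoren t corresponds to Mibelan s between vowels (before a back vowel).
Applying these to Zodoren 'zamito':
  zamito → zomito   (a→o after a consonant, before a nasal)
  zomito → zomiso   (t→s between vowels (before a back vowel))
So the Mibelan cognate is 'zomiso'.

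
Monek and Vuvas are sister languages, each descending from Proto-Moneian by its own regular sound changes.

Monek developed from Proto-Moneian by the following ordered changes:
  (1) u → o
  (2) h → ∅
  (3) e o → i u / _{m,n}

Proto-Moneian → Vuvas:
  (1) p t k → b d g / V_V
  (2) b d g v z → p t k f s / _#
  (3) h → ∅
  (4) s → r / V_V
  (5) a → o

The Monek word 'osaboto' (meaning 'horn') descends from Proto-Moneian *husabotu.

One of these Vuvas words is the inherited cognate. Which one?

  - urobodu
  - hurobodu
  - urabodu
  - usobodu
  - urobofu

urobodu

Vuvas: *husabotu > husabodu > usabodu > urabodu > urobodu  (by intervocalic voicing, h-loss, rhotacism, vowel merger)
Only 'urobodu' matches the regular Vuvas development of *husabotu.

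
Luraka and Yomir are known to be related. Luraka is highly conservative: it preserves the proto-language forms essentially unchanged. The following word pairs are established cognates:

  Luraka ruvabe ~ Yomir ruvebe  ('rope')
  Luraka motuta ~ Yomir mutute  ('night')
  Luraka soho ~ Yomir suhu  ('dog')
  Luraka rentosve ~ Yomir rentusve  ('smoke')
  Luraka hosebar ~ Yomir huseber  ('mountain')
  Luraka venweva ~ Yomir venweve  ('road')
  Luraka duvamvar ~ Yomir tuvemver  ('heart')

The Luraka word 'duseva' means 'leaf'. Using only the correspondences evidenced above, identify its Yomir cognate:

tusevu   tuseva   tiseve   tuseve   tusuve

tuseve

duvamvar ~ tuvemver — Luraka d corresponds to Yomir t word-initially before a back vowel.
motuta ~ mutute, venweva ~ venweve — Luraka a corresponds to Yomir e word-finally.
Applying these to Luraka 'duseva':
  duseva → tuseva   (d→t word-initially before a back vowel)
  tuseva → tuseve   (a→e word-finally)
So the Yomir cognate is 'tuseve'.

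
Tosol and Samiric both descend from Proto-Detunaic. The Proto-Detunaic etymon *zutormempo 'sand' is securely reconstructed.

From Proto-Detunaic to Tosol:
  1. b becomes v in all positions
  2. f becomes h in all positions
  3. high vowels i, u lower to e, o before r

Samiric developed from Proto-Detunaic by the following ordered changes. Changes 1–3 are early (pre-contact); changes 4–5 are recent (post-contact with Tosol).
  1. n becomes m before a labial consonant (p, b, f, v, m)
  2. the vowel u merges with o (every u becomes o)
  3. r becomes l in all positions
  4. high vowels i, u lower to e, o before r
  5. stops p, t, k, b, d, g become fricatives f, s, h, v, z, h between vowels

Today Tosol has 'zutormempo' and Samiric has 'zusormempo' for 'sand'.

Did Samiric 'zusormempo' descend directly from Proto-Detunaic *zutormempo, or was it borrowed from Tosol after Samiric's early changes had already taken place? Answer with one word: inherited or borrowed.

borrowed

If inherited, *zutormempo would pass through all of Samiric's changes:
Samiric: start from *zutormempo.
  rule 1: no change — zutormempo
  rule 2 (vowel merger): zutormempo → zotormempo
  rule 3 (unconditioned shift): zotormempo → zotolmempo
  rule 4: no change — zotolmempo
  rule 5 (intervocalic lenition): zotolmempo → zosolmempo
  ⇒ Samiric zosolmempo
If borrowed from Tosol 'zutormempo' after the early changes, it would undergo only the recent ones:
  rule 4 (pre-rhotic lowering): no change (zutormempo)
  rule 5 (intervocalic lenition): zutormempo → zusormempo
  ⇒ as a loan: zusormempo
Samiric 'zusormempo' matches the loan outcome 'zusormempo', not the inherited 'zosolmempo' — it skipped the early Samiric changes, so it was borrowed from Tosol.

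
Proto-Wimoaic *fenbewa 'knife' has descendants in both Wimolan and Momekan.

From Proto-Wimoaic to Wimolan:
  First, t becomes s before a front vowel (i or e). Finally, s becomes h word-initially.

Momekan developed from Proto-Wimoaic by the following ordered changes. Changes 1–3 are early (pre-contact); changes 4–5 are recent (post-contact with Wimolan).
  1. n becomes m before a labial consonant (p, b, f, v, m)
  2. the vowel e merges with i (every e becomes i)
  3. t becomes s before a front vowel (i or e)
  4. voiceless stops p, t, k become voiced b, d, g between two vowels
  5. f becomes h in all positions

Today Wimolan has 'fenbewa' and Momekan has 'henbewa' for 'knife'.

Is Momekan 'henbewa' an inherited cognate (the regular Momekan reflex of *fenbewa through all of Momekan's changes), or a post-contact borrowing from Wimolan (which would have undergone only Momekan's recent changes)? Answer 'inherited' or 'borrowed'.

If inherited, *fenbewa would pass through all of Momekan's changes:
Momekan: start from *fenbewa.
  rule 1 (nasal place assimilation): fenbewa → fembewa
  rule 2 (vowel merger): fembewa → fimbiwa
  rule 3: no change — fimbiwa
  rule 4: no change — fimbiwa
  rule 5 (unconditioned shift): fimbiwa → himbiwa
  ⇒ Momekan himbiwa
If borrowed from Wimolan 'fenbewa' after the early changes, it would undergo only the recent ones:
  rule 4 (intervocalic voicing): no change (fenbewa)
  rule 5 (unconditioned shift): fenbewa → henbewa
  ⇒ as a loan: henbewa
Momekan 'henbewa' matches the loan outcome 'henbewa', not the inherited 'himbiwa' — it skipped the early Momekan changes, so it was borrowed from Wimolan.

borrowed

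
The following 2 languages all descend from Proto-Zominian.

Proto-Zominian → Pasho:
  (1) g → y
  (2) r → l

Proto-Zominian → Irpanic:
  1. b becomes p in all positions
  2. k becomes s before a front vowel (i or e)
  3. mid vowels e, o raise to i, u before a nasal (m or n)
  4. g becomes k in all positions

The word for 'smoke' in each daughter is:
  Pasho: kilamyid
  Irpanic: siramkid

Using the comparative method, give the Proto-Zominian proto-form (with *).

Position 3: Pasho has l, Irpanic has r. Irpanic preserves r here (none of its changes turn any other segment into r), so the proto-segment is *r.
Position 1: Pasho has k, Irpanic has s. Pasho preserves k here (none of its changes turn any other segment into k), so the proto-segment is *k.
Verify the candidate proto-form against each daughter:
Pasho: start from *kiramgid.
  rule 1 (unconditioned shift): kiramgid → kiramyid
  rule 2 (unconditioned shift): kiramyid → kilamyid
  ⇒ Pasho kilamyid
Irpanic: *kiramgid > siramgid > siramkid  (by palatalisation, unconditioned shift)
No other proto-form is consistent with every reflex, so the reconstruction is *kiramgid.

*kiramgid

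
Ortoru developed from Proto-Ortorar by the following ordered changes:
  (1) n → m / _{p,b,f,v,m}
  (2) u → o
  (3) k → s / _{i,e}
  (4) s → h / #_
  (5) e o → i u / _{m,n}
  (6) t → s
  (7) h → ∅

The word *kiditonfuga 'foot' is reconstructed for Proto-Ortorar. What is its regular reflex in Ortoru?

Ortoru: *kiditonfuga > kiditomfuga > kiditomfoga > siditomfoga > hiditomfoga > hiditumfoga > hidisumfoga > idisumfoga  (by nasal place assimilation, vowel merger, palatalisation, debuccalisation, pre-nasal raising, unconditioned shift, h-loss)

idisumfoga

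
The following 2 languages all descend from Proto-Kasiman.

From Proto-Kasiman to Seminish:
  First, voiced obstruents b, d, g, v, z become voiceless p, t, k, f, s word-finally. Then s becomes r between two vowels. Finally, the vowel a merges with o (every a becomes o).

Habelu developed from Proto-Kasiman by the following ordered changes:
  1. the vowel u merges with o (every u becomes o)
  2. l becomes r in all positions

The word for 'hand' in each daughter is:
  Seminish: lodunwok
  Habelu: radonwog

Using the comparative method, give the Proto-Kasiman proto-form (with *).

*ladunwog

Position 4: Seminish has u, Habelu has o. Seminish preserves u here (none of its changes turn any other segment into u), so the proto-segment is *u.
Position 1: Seminish has l, Habelu has r. Seminish preserves l here (none of its changes turn any other segment into l), so the proto-segment is *l.
Position 2: Seminish has o, Habelu has a. Habelu preserves a here (none of its changes turn any other segment into a), so the proto-segment is *a.
This points to *ladunwog. Verify forward in each daughter:
Seminish: *ladunwog > ladunwok > lodunwok  (by final devoicing, vowel merger)
Habelu: *ladunwog
  ladunwog → ladonwog   [vowel merger]
  ladonwog → radonwog   [unconditioned shift]
  giving Habelu radonwog.
Only *ladunwog yields all of Seminish lodunwok, Habelu radonwog.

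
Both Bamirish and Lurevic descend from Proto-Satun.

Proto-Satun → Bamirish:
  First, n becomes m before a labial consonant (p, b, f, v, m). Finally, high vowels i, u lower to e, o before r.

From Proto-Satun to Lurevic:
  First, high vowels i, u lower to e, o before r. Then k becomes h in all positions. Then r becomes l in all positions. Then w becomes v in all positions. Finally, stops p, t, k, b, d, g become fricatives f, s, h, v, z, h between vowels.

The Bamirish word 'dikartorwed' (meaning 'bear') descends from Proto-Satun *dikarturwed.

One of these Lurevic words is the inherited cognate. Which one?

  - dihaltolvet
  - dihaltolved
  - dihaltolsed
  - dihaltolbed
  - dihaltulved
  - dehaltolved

Lurevic: *dikarturwed > dikartorwed > dihartorwed > dihaltolwed > dihaltolved  (by pre-rhotic lowering, unconditioned shift, unconditioned shift, unconditioned shift)
Among the options, 'dihaltolved' alone shows every Lurevic change applied in order.

dihaltolved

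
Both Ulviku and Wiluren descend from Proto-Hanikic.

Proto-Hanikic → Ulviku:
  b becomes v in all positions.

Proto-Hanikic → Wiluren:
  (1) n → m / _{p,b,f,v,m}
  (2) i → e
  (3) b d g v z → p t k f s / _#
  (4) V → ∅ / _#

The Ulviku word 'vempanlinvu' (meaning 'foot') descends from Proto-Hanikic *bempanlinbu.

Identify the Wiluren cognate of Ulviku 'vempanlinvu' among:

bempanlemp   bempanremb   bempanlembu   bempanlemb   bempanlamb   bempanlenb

bempanlemb

Wiluren: *bempanlinbu
  bempanlinbu → bempanlimbu   [nasal place assimilation]
  bempanlimbu → bempanlembu   [vowel merger]
  bempanlembu (rule 3 does not apply)
  bempanlembu → bempanlemb   [apocope]
  giving Wiluren bempanlemb.
Only 'bempanlemb' matches the regular Wiluren development of *bempanlinbu.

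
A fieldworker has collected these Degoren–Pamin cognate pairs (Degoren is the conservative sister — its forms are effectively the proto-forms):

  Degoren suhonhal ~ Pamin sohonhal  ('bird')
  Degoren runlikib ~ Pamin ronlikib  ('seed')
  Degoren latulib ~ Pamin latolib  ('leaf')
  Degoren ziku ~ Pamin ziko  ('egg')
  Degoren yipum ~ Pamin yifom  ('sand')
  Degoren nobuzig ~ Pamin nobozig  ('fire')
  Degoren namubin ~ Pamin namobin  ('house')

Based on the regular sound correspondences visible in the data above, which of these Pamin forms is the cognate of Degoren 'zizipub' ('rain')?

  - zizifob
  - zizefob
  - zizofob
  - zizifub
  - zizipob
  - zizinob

yipum ~ yifom — Degoren p corresponds to Pamin f between vowels (before a back vowel).
namubin ~ namobin — Degoren u corresponds to Pamin o after a consonant, before a labial obstruent.
Applying these to Degoren 'zizipub':
  zizipub → zizifub   (p→f between vowels (before a back vowel))
  zizifub → zizifob   (u→o after a consonant, before a labial obstruent)
So the Pamin cognate is 'zizifob'.

zizifob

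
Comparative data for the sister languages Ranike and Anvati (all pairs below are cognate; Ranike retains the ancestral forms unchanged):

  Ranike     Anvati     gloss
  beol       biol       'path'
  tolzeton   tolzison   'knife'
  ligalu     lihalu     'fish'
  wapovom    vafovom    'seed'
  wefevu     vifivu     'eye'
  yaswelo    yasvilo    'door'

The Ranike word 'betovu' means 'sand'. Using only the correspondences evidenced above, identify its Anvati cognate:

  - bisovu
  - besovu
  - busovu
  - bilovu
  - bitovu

tolzeton ~ tolzison, yaswelo ~ yasvilo — Ranike e corresponds to Anvati i after a consonant, before a consonant other than r, m, n, p, b, f, v.
tolzeton ~ tolzison — Ranike t corresponds to Anvati s between vowels (before a back vowel).
Applying these to Ranike 'betovu':
  betovu → bitovu   (e→i after a consonant, before a consonant other than r, m, n, p, b, f, v)
  bitovu → bisovu   (t→s between vowels (before a back vowel))
So the Anvati cognate is 'bisovu'.

bisovu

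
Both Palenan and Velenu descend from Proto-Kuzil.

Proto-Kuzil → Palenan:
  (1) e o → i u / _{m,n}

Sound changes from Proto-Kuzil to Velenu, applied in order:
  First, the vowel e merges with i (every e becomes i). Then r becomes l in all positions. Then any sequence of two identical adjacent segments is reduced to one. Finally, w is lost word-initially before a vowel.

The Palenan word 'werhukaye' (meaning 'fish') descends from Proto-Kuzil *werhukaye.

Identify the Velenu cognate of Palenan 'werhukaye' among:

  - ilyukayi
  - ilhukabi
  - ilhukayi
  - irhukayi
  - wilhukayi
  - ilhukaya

ilhukayi

Velenu: start from *werhukaye.
  rule 1 (vowel merger): werhukaye → wirhukayi
  rule 2 (unconditioned shift): wirhukayi → wilhukayi
  rule 3: no change — wilhukayi
  rule 4 (glide loss): wilhukayi → ilhukayi
  ⇒ Velenu ilhukayi
The other candidates each miss or misapply at least one Velenu change.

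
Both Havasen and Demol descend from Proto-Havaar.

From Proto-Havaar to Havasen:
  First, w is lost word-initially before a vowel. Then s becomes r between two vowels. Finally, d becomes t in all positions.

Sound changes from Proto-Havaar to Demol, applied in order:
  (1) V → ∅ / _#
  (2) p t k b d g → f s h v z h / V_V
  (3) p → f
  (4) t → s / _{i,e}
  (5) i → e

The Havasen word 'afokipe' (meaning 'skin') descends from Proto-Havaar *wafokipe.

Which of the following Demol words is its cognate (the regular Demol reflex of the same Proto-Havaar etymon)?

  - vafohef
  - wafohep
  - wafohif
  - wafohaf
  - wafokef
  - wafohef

wafohef

Demol: start from *wafokipe.
  rule 1 (apocope): wafokipe → wafokip
  rule 2 (intervocalic lenition): wafokip → wafohip
  rule 3 (unconditioned shift): wafohip → wafohif
  rule 4: no change — wafohif
  rule 5 (vowel merger): wafohif → wafohef
  ⇒ Demol wafohef
Among the options, 'wafohef' alone shows every Demol change applied in order.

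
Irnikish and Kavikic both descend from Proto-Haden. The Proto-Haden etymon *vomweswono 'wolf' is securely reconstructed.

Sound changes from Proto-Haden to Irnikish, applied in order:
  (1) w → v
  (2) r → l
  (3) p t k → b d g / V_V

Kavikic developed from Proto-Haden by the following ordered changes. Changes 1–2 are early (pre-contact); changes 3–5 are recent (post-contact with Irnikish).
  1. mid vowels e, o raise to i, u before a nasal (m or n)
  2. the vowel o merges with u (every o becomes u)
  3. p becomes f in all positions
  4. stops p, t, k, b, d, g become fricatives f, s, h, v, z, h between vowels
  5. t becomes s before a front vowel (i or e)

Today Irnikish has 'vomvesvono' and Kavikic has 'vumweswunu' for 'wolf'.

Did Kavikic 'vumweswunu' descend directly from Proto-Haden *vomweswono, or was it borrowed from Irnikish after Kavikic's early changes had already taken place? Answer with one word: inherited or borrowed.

If inherited, *vomweswono would pass through all of Kavikic's changes:
Kavikic: start from *vomweswono.
  rule 1 (pre-nasal raising): vomweswono → vumweswuno
  rule 2 (vowel merger): vumweswuno → vumweswunu
  rule 3: no change — vumweswunu
  rule 4: no change — vumweswunu
  rule 5: no change — vumweswunu
  ⇒ Kavikic vumweswunu
If borrowed from Irnikish 'vomvesvono' after the early changes, it would undergo only the recent ones:
  rule 3 (unconditioned shift): no change (vomvesvono)
  rule 4 (intervocalic lenition): no change (vomvesvono)
  rule 5 (palatalisation): no change (vomvesvono)
  ⇒ as a loan: vomvesvono
Kavikic 'vumweswunu' matches the inherited outcome exactly, so it is an inherited cognate, not a loan.

inherited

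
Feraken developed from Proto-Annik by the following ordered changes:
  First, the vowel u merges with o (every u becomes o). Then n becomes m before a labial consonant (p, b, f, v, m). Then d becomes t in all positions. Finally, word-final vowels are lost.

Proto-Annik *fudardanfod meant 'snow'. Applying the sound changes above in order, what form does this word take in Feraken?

fotartamfot

Feraken: *fudardanfod > fodardanfod > fodardamfod > fotartamfot  (by vowel merger, nasal place assimilation, unconditioned shift)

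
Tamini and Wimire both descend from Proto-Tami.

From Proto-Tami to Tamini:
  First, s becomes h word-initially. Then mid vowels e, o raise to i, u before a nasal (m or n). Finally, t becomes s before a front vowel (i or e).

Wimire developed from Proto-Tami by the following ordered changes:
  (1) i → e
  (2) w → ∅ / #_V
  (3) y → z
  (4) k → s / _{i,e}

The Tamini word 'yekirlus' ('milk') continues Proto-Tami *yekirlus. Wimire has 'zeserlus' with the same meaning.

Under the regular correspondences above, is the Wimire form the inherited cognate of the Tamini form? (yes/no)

yes

Derive the expected Wimire reflex of *yekirlus:
Wimire: start from *yekirlus.
  rule 1 (vowel merger): yekirlus → yekerlus
  rule 2: no change — yekerlus
  rule 3 (unconditioned shift): yekerlus → zekerlus
  rule 4 (palatalisation): zekerlus → zeserlus
  ⇒ Wimire zeserlus
Wimire 'zeserlus' matches the regular reflex exactly, so the pair is cognate.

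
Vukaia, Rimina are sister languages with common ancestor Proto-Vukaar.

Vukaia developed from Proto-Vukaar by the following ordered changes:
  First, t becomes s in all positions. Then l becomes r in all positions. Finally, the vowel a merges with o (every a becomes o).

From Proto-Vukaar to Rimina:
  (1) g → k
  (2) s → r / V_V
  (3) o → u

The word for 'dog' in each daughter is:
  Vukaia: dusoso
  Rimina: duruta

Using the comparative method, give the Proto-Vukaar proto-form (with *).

Position 4: Vukaia has o, Rimina has u. Taking the neighbouring segments as reconstructed: Vukaia o could go back to *a or *o; Rimina u could go back to *o or *u — the one source consistent with every daughter is *o.
Position 5: Vukaia has s, Rimina has t. Rimina preserves t here (none of its changes turn any other segment into t), so the proto-segment is *t.
Verify the candidate proto-form against each daughter:
Vukaia: *dusota
  dusota → dusosa   [unconditioned shift]
  dusosa (rule 2 does not apply)
  dusosa → dusoso   [vowel merger]
  giving Vukaia dusoso.
Rimina: *dusota
  dusota (rule 1 does not apply)
  dusota → durota   [rhotacism]
  durota → duruta   [vowel merger]
  giving Rimina duruta.
No other proto-form is consistent with every reflex, so the reconstruction is *dusota.

*dusota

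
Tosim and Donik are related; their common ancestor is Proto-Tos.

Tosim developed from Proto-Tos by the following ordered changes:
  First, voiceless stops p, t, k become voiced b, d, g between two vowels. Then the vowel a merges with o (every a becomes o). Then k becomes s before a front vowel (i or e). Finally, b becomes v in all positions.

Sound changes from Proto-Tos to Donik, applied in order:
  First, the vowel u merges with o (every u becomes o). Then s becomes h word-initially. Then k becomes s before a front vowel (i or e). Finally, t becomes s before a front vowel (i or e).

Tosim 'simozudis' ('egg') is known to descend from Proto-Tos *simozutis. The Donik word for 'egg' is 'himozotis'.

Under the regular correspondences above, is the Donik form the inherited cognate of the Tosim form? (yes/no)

no

Derive the expected Donik reflex of *simozutis:
Donik: *simozutis
  simozutis → simozotis   [vowel merger]
  simozotis → himozotis   [debuccalisation]
  himozotis (rule 3 does not apply)
  himozotis → himozosis   [palatalisation]
  giving Donik himozosis.
The regular Donik reflex would be 'himozosis', but the attested form is 'himozotis'. The correspondence is irregular, so they are not cognates (the Donik form has a different source).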